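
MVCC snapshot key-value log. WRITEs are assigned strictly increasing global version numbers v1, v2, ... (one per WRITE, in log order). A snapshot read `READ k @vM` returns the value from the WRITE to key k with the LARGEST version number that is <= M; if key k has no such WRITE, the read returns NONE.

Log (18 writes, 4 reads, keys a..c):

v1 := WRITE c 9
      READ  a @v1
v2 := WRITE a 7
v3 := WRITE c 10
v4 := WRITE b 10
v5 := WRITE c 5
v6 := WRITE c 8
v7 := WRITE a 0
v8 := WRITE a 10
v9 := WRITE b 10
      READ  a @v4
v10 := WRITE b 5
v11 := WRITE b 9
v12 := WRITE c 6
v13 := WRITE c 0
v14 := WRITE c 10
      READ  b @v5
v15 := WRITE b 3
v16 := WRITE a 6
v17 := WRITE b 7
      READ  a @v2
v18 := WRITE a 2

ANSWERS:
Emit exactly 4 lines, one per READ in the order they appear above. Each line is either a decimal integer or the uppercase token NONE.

Answer: NONE
7
10
7

Derivation:
v1: WRITE c=9  (c history now [(1, 9)])
READ a @v1: history=[] -> no version <= 1 -> NONE
v2: WRITE a=7  (a history now [(2, 7)])
v3: WRITE c=10  (c history now [(1, 9), (3, 10)])
v4: WRITE b=10  (b history now [(4, 10)])
v5: WRITE c=5  (c history now [(1, 9), (3, 10), (5, 5)])
v6: WRITE c=8  (c history now [(1, 9), (3, 10), (5, 5), (6, 8)])
v7: WRITE a=0  (a history now [(2, 7), (7, 0)])
v8: WRITE a=10  (a history now [(2, 7), (7, 0), (8, 10)])
v9: WRITE b=10  (b history now [(4, 10), (9, 10)])
READ a @v4: history=[(2, 7), (7, 0), (8, 10)] -> pick v2 -> 7
v10: WRITE b=5  (b history now [(4, 10), (9, 10), (10, 5)])
v11: WRITE b=9  (b history now [(4, 10), (9, 10), (10, 5), (11, 9)])
v12: WRITE c=6  (c history now [(1, 9), (3, 10), (5, 5), (6, 8), (12, 6)])
v13: WRITE c=0  (c history now [(1, 9), (3, 10), (5, 5), (6, 8), (12, 6), (13, 0)])
v14: WRITE c=10  (c history now [(1, 9), (3, 10), (5, 5), (6, 8), (12, 6), (13, 0), (14, 10)])
READ b @v5: history=[(4, 10), (9, 10), (10, 5), (11, 9)] -> pick v4 -> 10
v15: WRITE b=3  (b history now [(4, 10), (9, 10), (10, 5), (11, 9), (15, 3)])
v16: WRITE a=6  (a history now [(2, 7), (7, 0), (8, 10), (16, 6)])
v17: WRITE b=7  (b history now [(4, 10), (9, 10), (10, 5), (11, 9), (15, 3), (17, 7)])
READ a @v2: history=[(2, 7), (7, 0), (8, 10), (16, 6)] -> pick v2 -> 7
v18: WRITE a=2  (a history now [(2, 7), (7, 0), (8, 10), (16, 6), (18, 2)])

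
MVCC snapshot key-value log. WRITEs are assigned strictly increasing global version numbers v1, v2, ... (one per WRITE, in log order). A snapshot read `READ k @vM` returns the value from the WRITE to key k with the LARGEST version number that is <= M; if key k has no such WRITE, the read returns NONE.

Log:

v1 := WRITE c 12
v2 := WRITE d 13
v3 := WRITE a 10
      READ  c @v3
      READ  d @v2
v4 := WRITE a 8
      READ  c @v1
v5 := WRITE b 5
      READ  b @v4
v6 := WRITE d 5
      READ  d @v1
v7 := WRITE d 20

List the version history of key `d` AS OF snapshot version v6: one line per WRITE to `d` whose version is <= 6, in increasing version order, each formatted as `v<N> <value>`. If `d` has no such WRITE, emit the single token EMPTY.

Answer: v2 13
v6 5

Derivation:
Scan writes for key=d with version <= 6:
  v1 WRITE c 12 -> skip
  v2 WRITE d 13 -> keep
  v3 WRITE a 10 -> skip
  v4 WRITE a 8 -> skip
  v5 WRITE b 5 -> skip
  v6 WRITE d 5 -> keep
  v7 WRITE d 20 -> drop (> snap)
Collected: [(2, 13), (6, 5)]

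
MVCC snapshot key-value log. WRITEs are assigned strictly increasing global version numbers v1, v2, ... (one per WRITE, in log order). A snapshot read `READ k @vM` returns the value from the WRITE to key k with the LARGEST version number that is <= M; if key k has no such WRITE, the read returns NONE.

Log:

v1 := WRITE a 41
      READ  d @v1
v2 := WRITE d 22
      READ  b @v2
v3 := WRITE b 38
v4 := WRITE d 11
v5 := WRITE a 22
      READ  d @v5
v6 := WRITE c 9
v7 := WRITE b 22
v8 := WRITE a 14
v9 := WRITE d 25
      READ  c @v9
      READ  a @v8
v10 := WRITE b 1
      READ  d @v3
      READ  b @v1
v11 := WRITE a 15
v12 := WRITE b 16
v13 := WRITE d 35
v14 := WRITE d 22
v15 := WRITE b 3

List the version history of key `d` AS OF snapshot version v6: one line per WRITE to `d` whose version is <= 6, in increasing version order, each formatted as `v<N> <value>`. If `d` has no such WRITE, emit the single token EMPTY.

Answer: v2 22
v4 11

Derivation:
Scan writes for key=d with version <= 6:
  v1 WRITE a 41 -> skip
  v2 WRITE d 22 -> keep
  v3 WRITE b 38 -> skip
  v4 WRITE d 11 -> keep
  v5 WRITE a 22 -> skip
  v6 WRITE c 9 -> skip
  v7 WRITE b 22 -> skip
  v8 WRITE a 14 -> skip
  v9 WRITE d 25 -> drop (> snap)
  v10 WRITE b 1 -> skip
  v11 WRITE a 15 -> skip
  v12 WRITE b 16 -> skip
  v13 WRITE d 35 -> drop (> snap)
  v14 WRITE d 22 -> drop (> snap)
  v15 WRITE b 3 -> skip
Collected: [(2, 22), (4, 11)]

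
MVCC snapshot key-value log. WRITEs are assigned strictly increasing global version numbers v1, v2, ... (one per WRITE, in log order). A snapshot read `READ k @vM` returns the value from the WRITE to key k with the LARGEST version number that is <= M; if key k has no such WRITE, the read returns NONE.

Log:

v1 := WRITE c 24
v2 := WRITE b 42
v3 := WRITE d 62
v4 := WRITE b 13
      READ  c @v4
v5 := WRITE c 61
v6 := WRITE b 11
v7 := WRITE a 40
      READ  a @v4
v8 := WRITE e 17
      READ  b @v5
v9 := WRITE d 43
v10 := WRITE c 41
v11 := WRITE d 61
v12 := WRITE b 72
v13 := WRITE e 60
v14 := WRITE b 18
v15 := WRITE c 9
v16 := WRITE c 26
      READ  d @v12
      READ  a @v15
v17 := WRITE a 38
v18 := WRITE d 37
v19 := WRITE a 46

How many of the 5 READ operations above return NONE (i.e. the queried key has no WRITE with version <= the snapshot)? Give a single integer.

Answer: 1

Derivation:
v1: WRITE c=24  (c history now [(1, 24)])
v2: WRITE b=42  (b history now [(2, 42)])
v3: WRITE d=62  (d history now [(3, 62)])
v4: WRITE b=13  (b history now [(2, 42), (4, 13)])
READ c @v4: history=[(1, 24)] -> pick v1 -> 24
v5: WRITE c=61  (c history now [(1, 24), (5, 61)])
v6: WRITE b=11  (b history now [(2, 42), (4, 13), (6, 11)])
v7: WRITE a=40  (a history now [(7, 40)])
READ a @v4: history=[(7, 40)] -> no version <= 4 -> NONE
v8: WRITE e=17  (e history now [(8, 17)])
READ b @v5: history=[(2, 42), (4, 13), (6, 11)] -> pick v4 -> 13
v9: WRITE d=43  (d history now [(3, 62), (9, 43)])
v10: WRITE c=41  (c history now [(1, 24), (5, 61), (10, 41)])
v11: WRITE d=61  (d history now [(3, 62), (9, 43), (11, 61)])
v12: WRITE b=72  (b history now [(2, 42), (4, 13), (6, 11), (12, 72)])
v13: WRITE e=60  (e history now [(8, 17), (13, 60)])
v14: WRITE b=18  (b history now [(2, 42), (4, 13), (6, 11), (12, 72), (14, 18)])
v15: WRITE c=9  (c history now [(1, 24), (5, 61), (10, 41), (15, 9)])
v16: WRITE c=26  (c history now [(1, 24), (5, 61), (10, 41), (15, 9), (16, 26)])
READ d @v12: history=[(3, 62), (9, 43), (11, 61)] -> pick v11 -> 61
READ a @v15: history=[(7, 40)] -> pick v7 -> 40
v17: WRITE a=38  (a history now [(7, 40), (17, 38)])
v18: WRITE d=37  (d history now [(3, 62), (9, 43), (11, 61), (18, 37)])
v19: WRITE a=46  (a history now [(7, 40), (17, 38), (19, 46)])
Read results in order: ['24', 'NONE', '13', '61', '40']
NONE count = 1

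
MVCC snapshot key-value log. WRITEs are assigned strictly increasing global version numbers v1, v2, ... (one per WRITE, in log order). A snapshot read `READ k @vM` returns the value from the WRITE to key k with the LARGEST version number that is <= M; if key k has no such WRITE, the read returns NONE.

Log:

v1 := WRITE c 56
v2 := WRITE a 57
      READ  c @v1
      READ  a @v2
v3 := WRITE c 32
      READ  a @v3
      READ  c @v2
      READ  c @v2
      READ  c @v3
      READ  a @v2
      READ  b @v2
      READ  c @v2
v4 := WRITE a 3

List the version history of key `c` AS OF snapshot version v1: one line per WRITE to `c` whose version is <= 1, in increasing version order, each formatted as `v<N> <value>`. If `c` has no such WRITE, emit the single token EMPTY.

Scan writes for key=c with version <= 1:
  v1 WRITE c 56 -> keep
  v2 WRITE a 57 -> skip
  v3 WRITE c 32 -> drop (> snap)
  v4 WRITE a 3 -> skip
Collected: [(1, 56)]

Answer: v1 56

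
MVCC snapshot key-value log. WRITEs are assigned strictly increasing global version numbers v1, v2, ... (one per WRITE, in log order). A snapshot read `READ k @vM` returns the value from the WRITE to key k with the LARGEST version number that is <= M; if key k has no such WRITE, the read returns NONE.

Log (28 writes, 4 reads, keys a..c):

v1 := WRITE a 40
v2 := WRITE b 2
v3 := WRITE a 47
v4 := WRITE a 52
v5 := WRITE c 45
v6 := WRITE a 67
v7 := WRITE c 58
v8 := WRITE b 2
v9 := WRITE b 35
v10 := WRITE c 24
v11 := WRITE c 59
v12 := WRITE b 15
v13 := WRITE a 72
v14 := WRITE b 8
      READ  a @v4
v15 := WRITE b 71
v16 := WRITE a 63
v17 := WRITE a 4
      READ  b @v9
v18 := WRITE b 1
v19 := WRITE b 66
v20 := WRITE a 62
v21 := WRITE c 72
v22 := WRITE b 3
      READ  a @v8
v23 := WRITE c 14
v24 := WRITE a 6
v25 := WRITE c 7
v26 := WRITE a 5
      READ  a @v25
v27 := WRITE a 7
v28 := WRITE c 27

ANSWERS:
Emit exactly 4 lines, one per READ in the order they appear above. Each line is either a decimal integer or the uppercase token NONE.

v1: WRITE a=40  (a history now [(1, 40)])
v2: WRITE b=2  (b history now [(2, 2)])
v3: WRITE a=47  (a history now [(1, 40), (3, 47)])
v4: WRITE a=52  (a history now [(1, 40), (3, 47), (4, 52)])
v5: WRITE c=45  (c history now [(5, 45)])
v6: WRITE a=67  (a history now [(1, 40), (3, 47), (4, 52), (6, 67)])
v7: WRITE c=58  (c history now [(5, 45), (7, 58)])
v8: WRITE b=2  (b history now [(2, 2), (8, 2)])
v9: WRITE b=35  (b history now [(2, 2), (8, 2), (9, 35)])
v10: WRITE c=24  (c history now [(5, 45), (7, 58), (10, 24)])
v11: WRITE c=59  (c history now [(5, 45), (7, 58), (10, 24), (11, 59)])
v12: WRITE b=15  (b history now [(2, 2), (8, 2), (9, 35), (12, 15)])
v13: WRITE a=72  (a history now [(1, 40), (3, 47), (4, 52), (6, 67), (13, 72)])
v14: WRITE b=8  (b history now [(2, 2), (8, 2), (9, 35), (12, 15), (14, 8)])
READ a @v4: history=[(1, 40), (3, 47), (4, 52), (6, 67), (13, 72)] -> pick v4 -> 52
v15: WRITE b=71  (b history now [(2, 2), (8, 2), (9, 35), (12, 15), (14, 8), (15, 71)])
v16: WRITE a=63  (a history now [(1, 40), (3, 47), (4, 52), (6, 67), (13, 72), (16, 63)])
v17: WRITE a=4  (a history now [(1, 40), (3, 47), (4, 52), (6, 67), (13, 72), (16, 63), (17, 4)])
READ b @v9: history=[(2, 2), (8, 2), (9, 35), (12, 15), (14, 8), (15, 71)] -> pick v9 -> 35
v18: WRITE b=1  (b history now [(2, 2), (8, 2), (9, 35), (12, 15), (14, 8), (15, 71), (18, 1)])
v19: WRITE b=66  (b history now [(2, 2), (8, 2), (9, 35), (12, 15), (14, 8), (15, 71), (18, 1), (19, 66)])
v20: WRITE a=62  (a history now [(1, 40), (3, 47), (4, 52), (6, 67), (13, 72), (16, 63), (17, 4), (20, 62)])
v21: WRITE c=72  (c history now [(5, 45), (7, 58), (10, 24), (11, 59), (21, 72)])
v22: WRITE b=3  (b history now [(2, 2), (8, 2), (9, 35), (12, 15), (14, 8), (15, 71), (18, 1), (19, 66), (22, 3)])
READ a @v8: history=[(1, 40), (3, 47), (4, 52), (6, 67), (13, 72), (16, 63), (17, 4), (20, 62)] -> pick v6 -> 67
v23: WRITE c=14  (c history now [(5, 45), (7, 58), (10, 24), (11, 59), (21, 72), (23, 14)])
v24: WRITE a=6  (a history now [(1, 40), (3, 47), (4, 52), (6, 67), (13, 72), (16, 63), (17, 4), (20, 62), (24, 6)])
v25: WRITE c=7  (c history now [(5, 45), (7, 58), (10, 24), (11, 59), (21, 72), (23, 14), (25, 7)])
v26: WRITE a=5  (a history now [(1, 40), (3, 47), (4, 52), (6, 67), (13, 72), (16, 63), (17, 4), (20, 62), (24, 6), (26, 5)])
READ a @v25: history=[(1, 40), (3, 47), (4, 52), (6, 67), (13, 72), (16, 63), (17, 4), (20, 62), (24, 6), (26, 5)] -> pick v24 -> 6
v27: WRITE a=7  (a history now [(1, 40), (3, 47), (4, 52), (6, 67), (13, 72), (16, 63), (17, 4), (20, 62), (24, 6), (26, 5), (27, 7)])
v28: WRITE c=27  (c history now [(5, 45), (7, 58), (10, 24), (11, 59), (21, 72), (23, 14), (25, 7), (28, 27)])

Answer: 52
35
67
6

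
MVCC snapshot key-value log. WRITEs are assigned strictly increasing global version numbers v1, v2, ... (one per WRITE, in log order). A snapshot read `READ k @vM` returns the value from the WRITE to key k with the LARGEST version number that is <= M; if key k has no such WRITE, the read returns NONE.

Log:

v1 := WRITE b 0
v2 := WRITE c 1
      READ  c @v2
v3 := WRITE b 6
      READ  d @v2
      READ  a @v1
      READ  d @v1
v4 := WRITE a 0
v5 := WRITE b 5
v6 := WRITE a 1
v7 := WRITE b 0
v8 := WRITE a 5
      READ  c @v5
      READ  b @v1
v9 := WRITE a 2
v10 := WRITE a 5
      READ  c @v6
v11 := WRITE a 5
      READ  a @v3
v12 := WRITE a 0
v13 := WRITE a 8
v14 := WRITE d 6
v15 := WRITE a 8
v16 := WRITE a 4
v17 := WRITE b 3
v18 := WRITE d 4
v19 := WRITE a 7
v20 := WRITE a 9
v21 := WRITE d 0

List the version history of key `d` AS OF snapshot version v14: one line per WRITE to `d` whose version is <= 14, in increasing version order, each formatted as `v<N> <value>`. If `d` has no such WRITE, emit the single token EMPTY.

Scan writes for key=d with version <= 14:
  v1 WRITE b 0 -> skip
  v2 WRITE c 1 -> skip
  v3 WRITE b 6 -> skip
  v4 WRITE a 0 -> skip
  v5 WRITE b 5 -> skip
  v6 WRITE a 1 -> skip
  v7 WRITE b 0 -> skip
  v8 WRITE a 5 -> skip
  v9 WRITE a 2 -> skip
  v10 WRITE a 5 -> skip
  v11 WRITE a 5 -> skip
  v12 WRITE a 0 -> skip
  v13 WRITE a 8 -> skip
  v14 WRITE d 6 -> keep
  v15 WRITE a 8 -> skip
  v16 WRITE a 4 -> skip
  v17 WRITE b 3 -> skip
  v18 WRITE d 4 -> drop (> snap)
  v19 WRITE a 7 -> skip
  v20 WRITE a 9 -> skip
  v21 WRITE d 0 -> drop (> snap)
Collected: [(14, 6)]

Answer: v14 6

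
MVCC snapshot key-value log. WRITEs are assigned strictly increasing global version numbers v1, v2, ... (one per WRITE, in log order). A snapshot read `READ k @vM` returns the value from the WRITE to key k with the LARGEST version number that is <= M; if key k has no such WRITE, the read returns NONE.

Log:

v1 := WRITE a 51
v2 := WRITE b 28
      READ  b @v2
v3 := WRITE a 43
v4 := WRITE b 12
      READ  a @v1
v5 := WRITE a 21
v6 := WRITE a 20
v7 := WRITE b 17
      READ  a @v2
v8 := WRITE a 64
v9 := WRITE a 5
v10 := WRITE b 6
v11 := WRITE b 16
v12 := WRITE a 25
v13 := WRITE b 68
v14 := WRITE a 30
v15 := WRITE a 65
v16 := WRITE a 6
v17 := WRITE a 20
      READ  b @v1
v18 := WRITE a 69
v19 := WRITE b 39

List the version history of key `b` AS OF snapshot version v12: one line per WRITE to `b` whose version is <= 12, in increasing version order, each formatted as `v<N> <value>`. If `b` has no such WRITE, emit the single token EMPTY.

Answer: v2 28
v4 12
v7 17
v10 6
v11 16

Derivation:
Scan writes for key=b with version <= 12:
  v1 WRITE a 51 -> skip
  v2 WRITE b 28 -> keep
  v3 WRITE a 43 -> skip
  v4 WRITE b 12 -> keep
  v5 WRITE a 21 -> skip
  v6 WRITE a 20 -> skip
  v7 WRITE b 17 -> keep
  v8 WRITE a 64 -> skip
  v9 WRITE a 5 -> skip
  v10 WRITE b 6 -> keep
  v11 WRITE b 16 -> keep
  v12 WRITE a 25 -> skip
  v13 WRITE b 68 -> drop (> snap)
  v14 WRITE a 30 -> skip
  v15 WRITE a 65 -> skip
  v16 WRITE a 6 -> skip
  v17 WRITE a 20 -> skip
  v18 WRITE a 69 -> skip
  v19 WRITE b 39 -> drop (> snap)
Collected: [(2, 28), (4, 12), (7, 17), (10, 6), (11, 16)]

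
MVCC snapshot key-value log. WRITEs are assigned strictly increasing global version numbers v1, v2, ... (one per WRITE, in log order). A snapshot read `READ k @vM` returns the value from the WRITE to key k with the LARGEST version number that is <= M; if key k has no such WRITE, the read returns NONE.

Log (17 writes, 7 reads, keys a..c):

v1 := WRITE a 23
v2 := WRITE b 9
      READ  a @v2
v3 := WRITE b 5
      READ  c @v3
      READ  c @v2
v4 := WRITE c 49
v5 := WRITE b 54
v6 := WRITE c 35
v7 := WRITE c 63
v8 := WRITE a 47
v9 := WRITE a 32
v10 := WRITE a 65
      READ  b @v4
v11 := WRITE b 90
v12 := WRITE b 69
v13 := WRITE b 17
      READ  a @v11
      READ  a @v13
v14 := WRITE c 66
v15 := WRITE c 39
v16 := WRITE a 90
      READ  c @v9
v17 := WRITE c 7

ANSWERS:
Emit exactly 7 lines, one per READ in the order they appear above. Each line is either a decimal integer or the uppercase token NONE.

Answer: 23
NONE
NONE
5
65
65
63

Derivation:
v1: WRITE a=23  (a history now [(1, 23)])
v2: WRITE b=9  (b history now [(2, 9)])
READ a @v2: history=[(1, 23)] -> pick v1 -> 23
v3: WRITE b=5  (b history now [(2, 9), (3, 5)])
READ c @v3: history=[] -> no version <= 3 -> NONE
READ c @v2: history=[] -> no version <= 2 -> NONE
v4: WRITE c=49  (c history now [(4, 49)])
v5: WRITE b=54  (b history now [(2, 9), (3, 5), (5, 54)])
v6: WRITE c=35  (c history now [(4, 49), (6, 35)])
v7: WRITE c=63  (c history now [(4, 49), (6, 35), (7, 63)])
v8: WRITE a=47  (a history now [(1, 23), (8, 47)])
v9: WRITE a=32  (a history now [(1, 23), (8, 47), (9, 32)])
v10: WRITE a=65  (a history now [(1, 23), (8, 47), (9, 32), (10, 65)])
READ b @v4: history=[(2, 9), (3, 5), (5, 54)] -> pick v3 -> 5
v11: WRITE b=90  (b history now [(2, 9), (3, 5), (5, 54), (11, 90)])
v12: WRITE b=69  (b history now [(2, 9), (3, 5), (5, 54), (11, 90), (12, 69)])
v13: WRITE b=17  (b history now [(2, 9), (3, 5), (5, 54), (11, 90), (12, 69), (13, 17)])
READ a @v11: history=[(1, 23), (8, 47), (9, 32), (10, 65)] -> pick v10 -> 65
READ a @v13: history=[(1, 23), (8, 47), (9, 32), (10, 65)] -> pick v10 -> 65
v14: WRITE c=66  (c history now [(4, 49), (6, 35), (7, 63), (14, 66)])
v15: WRITE c=39  (c history now [(4, 49), (6, 35), (7, 63), (14, 66), (15, 39)])
v16: WRITE a=90  (a history now [(1, 23), (8, 47), (9, 32), (10, 65), (16, 90)])
READ c @v9: history=[(4, 49), (6, 35), (7, 63), (14, 66), (15, 39)] -> pick v7 -> 63
v17: WRITE c=7  (c history now [(4, 49), (6, 35), (7, 63), (14, 66), (15, 39), (17, 7)])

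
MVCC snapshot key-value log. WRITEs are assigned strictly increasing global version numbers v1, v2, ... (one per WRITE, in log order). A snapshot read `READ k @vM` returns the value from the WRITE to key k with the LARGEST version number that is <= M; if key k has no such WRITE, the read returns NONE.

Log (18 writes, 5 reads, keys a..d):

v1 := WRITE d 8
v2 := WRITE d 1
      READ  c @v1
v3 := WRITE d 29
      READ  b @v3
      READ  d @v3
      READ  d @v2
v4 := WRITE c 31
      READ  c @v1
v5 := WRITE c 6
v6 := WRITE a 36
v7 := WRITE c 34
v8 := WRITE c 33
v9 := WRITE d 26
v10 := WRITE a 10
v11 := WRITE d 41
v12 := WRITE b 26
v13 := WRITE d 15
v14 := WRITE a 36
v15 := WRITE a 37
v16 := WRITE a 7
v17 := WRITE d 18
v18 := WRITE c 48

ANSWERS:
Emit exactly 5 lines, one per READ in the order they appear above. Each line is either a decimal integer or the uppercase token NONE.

Answer: NONE
NONE
29
1
NONE

Derivation:
v1: WRITE d=8  (d history now [(1, 8)])
v2: WRITE d=1  (d history now [(1, 8), (2, 1)])
READ c @v1: history=[] -> no version <= 1 -> NONE
v3: WRITE d=29  (d history now [(1, 8), (2, 1), (3, 29)])
READ b @v3: history=[] -> no version <= 3 -> NONE
READ d @v3: history=[(1, 8), (2, 1), (3, 29)] -> pick v3 -> 29
READ d @v2: history=[(1, 8), (2, 1), (3, 29)] -> pick v2 -> 1
v4: WRITE c=31  (c history now [(4, 31)])
READ c @v1: history=[(4, 31)] -> no version <= 1 -> NONE
v5: WRITE c=6  (c history now [(4, 31), (5, 6)])
v6: WRITE a=36  (a history now [(6, 36)])
v7: WRITE c=34  (c history now [(4, 31), (5, 6), (7, 34)])
v8: WRITE c=33  (c history now [(4, 31), (5, 6), (7, 34), (8, 33)])
v9: WRITE d=26  (d history now [(1, 8), (2, 1), (3, 29), (9, 26)])
v10: WRITE a=10  (a history now [(6, 36), (10, 10)])
v11: WRITE d=41  (d history now [(1, 8), (2, 1), (3, 29), (9, 26), (11, 41)])
v12: WRITE b=26  (b history now [(12, 26)])
v13: WRITE d=15  (d history now [(1, 8), (2, 1), (3, 29), (9, 26), (11, 41), (13, 15)])
v14: WRITE a=36  (a history now [(6, 36), (10, 10), (14, 36)])
v15: WRITE a=37  (a history now [(6, 36), (10, 10), (14, 36), (15, 37)])
v16: WRITE a=7  (a history now [(6, 36), (10, 10), (14, 36), (15, 37), (16, 7)])
v17: WRITE d=18  (d history now [(1, 8), (2, 1), (3, 29), (9, 26), (11, 41), (13, 15), (17, 18)])
v18: WRITE c=48  (c history now [(4, 31), (5, 6), (7, 34), (8, 33), (18, 48)])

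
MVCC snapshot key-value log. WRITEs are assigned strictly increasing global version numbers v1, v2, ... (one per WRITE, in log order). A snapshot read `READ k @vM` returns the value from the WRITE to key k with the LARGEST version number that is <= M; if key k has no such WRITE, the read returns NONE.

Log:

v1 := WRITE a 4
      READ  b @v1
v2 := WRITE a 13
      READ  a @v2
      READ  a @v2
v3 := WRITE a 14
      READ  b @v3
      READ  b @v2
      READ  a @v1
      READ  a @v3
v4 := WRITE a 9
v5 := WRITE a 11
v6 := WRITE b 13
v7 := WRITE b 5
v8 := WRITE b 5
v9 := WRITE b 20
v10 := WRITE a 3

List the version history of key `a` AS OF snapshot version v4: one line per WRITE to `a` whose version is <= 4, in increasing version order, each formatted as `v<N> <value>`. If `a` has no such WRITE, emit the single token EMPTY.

Scan writes for key=a with version <= 4:
  v1 WRITE a 4 -> keep
  v2 WRITE a 13 -> keep
  v3 WRITE a 14 -> keep
  v4 WRITE a 9 -> keep
  v5 WRITE a 11 -> drop (> snap)
  v6 WRITE b 13 -> skip
  v7 WRITE b 5 -> skip
  v8 WRITE b 5 -> skip
  v9 WRITE b 20 -> skip
  v10 WRITE a 3 -> drop (> snap)
Collected: [(1, 4), (2, 13), (3, 14), (4, 9)]

Answer: v1 4
v2 13
v3 14
v4 9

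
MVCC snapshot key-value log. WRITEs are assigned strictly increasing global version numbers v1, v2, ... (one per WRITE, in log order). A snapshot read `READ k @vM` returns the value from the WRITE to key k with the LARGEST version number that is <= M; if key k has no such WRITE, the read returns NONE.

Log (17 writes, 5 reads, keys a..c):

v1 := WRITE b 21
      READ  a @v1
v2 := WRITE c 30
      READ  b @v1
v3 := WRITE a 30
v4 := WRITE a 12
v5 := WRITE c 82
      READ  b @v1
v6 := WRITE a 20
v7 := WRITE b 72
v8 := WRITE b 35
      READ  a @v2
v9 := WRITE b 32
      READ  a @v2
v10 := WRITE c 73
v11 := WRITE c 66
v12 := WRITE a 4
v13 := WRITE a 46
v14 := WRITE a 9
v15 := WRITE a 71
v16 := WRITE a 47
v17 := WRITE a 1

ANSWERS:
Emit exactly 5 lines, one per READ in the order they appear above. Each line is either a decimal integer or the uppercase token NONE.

Answer: NONE
21
21
NONE
NONE

Derivation:
v1: WRITE b=21  (b history now [(1, 21)])
READ a @v1: history=[] -> no version <= 1 -> NONE
v2: WRITE c=30  (c history now [(2, 30)])
READ b @v1: history=[(1, 21)] -> pick v1 -> 21
v3: WRITE a=30  (a history now [(3, 30)])
v4: WRITE a=12  (a history now [(3, 30), (4, 12)])
v5: WRITE c=82  (c history now [(2, 30), (5, 82)])
READ b @v1: history=[(1, 21)] -> pick v1 -> 21
v6: WRITE a=20  (a history now [(3, 30), (4, 12), (6, 20)])
v7: WRITE b=72  (b history now [(1, 21), (7, 72)])
v8: WRITE b=35  (b history now [(1, 21), (7, 72), (8, 35)])
READ a @v2: history=[(3, 30), (4, 12), (6, 20)] -> no version <= 2 -> NONE
v9: WRITE b=32  (b history now [(1, 21), (7, 72), (8, 35), (9, 32)])
READ a @v2: history=[(3, 30), (4, 12), (6, 20)] -> no version <= 2 -> NONE
v10: WRITE c=73  (c history now [(2, 30), (5, 82), (10, 73)])
v11: WRITE c=66  (c history now [(2, 30), (5, 82), (10, 73), (11, 66)])
v12: WRITE a=4  (a history now [(3, 30), (4, 12), (6, 20), (12, 4)])
v13: WRITE a=46  (a history now [(3, 30), (4, 12), (6, 20), (12, 4), (13, 46)])
v14: WRITE a=9  (a history now [(3, 30), (4, 12), (6, 20), (12, 4), (13, 46), (14, 9)])
v15: WRITE a=71  (a history now [(3, 30), (4, 12), (6, 20), (12, 4), (13, 46), (14, 9), (15, 71)])
v16: WRITE a=47  (a history now [(3, 30), (4, 12), (6, 20), (12, 4), (13, 46), (14, 9), (15, 71), (16, 47)])
v17: WRITE a=1  (a history now [(3, 30), (4, 12), (6, 20), (12, 4), (13, 46), (14, 9), (15, 71), (16, 47), (17, 1)])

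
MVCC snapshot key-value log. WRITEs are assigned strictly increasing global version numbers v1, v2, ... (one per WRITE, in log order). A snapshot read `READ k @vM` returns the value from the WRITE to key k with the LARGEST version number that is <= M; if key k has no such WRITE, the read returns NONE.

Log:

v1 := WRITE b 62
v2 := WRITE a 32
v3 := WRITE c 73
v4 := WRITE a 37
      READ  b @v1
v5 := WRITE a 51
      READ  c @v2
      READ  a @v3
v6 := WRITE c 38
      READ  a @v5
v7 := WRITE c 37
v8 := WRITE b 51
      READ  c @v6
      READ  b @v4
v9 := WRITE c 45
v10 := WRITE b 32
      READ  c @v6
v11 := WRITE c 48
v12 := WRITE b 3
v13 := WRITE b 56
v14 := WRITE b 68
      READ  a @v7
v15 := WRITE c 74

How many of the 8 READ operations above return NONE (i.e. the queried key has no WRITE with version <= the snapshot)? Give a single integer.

v1: WRITE b=62  (b history now [(1, 62)])
v2: WRITE a=32  (a history now [(2, 32)])
v3: WRITE c=73  (c history now [(3, 73)])
v4: WRITE a=37  (a history now [(2, 32), (4, 37)])
READ b @v1: history=[(1, 62)] -> pick v1 -> 62
v5: WRITE a=51  (a history now [(2, 32), (4, 37), (5, 51)])
READ c @v2: history=[(3, 73)] -> no version <= 2 -> NONE
READ a @v3: history=[(2, 32), (4, 37), (5, 51)] -> pick v2 -> 32
v6: WRITE c=38  (c history now [(3, 73), (6, 38)])
READ a @v5: history=[(2, 32), (4, 37), (5, 51)] -> pick v5 -> 51
v7: WRITE c=37  (c history now [(3, 73), (6, 38), (7, 37)])
v8: WRITE b=51  (b history now [(1, 62), (8, 51)])
READ c @v6: history=[(3, 73), (6, 38), (7, 37)] -> pick v6 -> 38
READ b @v4: history=[(1, 62), (8, 51)] -> pick v1 -> 62
v9: WRITE c=45  (c history now [(3, 73), (6, 38), (7, 37), (9, 45)])
v10: WRITE b=32  (b history now [(1, 62), (8, 51), (10, 32)])
READ c @v6: history=[(3, 73), (6, 38), (7, 37), (9, 45)] -> pick v6 -> 38
v11: WRITE c=48  (c history now [(3, 73), (6, 38), (7, 37), (9, 45), (11, 48)])
v12: WRITE b=3  (b history now [(1, 62), (8, 51), (10, 32), (12, 3)])
v13: WRITE b=56  (b history now [(1, 62), (8, 51), (10, 32), (12, 3), (13, 56)])
v14: WRITE b=68  (b history now [(1, 62), (8, 51), (10, 32), (12, 3), (13, 56), (14, 68)])
READ a @v7: history=[(2, 32), (4, 37), (5, 51)] -> pick v5 -> 51
v15: WRITE c=74  (c history now [(3, 73), (6, 38), (7, 37), (9, 45), (11, 48), (15, 74)])
Read results in order: ['62', 'NONE', '32', '51', '38', '62', '38', '51']
NONE count = 1

Answer: 1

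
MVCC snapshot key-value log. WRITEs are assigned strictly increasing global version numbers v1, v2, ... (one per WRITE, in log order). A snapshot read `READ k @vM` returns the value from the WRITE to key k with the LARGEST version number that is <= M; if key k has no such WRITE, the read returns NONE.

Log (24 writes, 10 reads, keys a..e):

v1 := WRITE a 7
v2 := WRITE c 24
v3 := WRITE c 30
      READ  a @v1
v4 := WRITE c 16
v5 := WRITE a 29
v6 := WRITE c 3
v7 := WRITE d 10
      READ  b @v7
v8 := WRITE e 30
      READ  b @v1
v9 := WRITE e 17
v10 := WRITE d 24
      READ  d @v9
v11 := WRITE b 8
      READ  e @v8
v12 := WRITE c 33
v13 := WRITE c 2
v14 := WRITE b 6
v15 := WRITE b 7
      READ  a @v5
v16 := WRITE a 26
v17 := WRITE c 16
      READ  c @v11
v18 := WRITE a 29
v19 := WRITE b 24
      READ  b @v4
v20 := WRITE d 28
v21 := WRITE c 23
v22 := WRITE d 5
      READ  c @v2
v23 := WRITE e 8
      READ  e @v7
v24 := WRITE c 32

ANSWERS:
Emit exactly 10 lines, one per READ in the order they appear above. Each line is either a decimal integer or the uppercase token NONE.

Answer: 7
NONE
NONE
10
30
29
3
NONE
24
NONE

Derivation:
v1: WRITE a=7  (a history now [(1, 7)])
v2: WRITE c=24  (c history now [(2, 24)])
v3: WRITE c=30  (c history now [(2, 24), (3, 30)])
READ a @v1: history=[(1, 7)] -> pick v1 -> 7
v4: WRITE c=16  (c history now [(2, 24), (3, 30), (4, 16)])
v5: WRITE a=29  (a history now [(1, 7), (5, 29)])
v6: WRITE c=3  (c history now [(2, 24), (3, 30), (4, 16), (6, 3)])
v7: WRITE d=10  (d history now [(7, 10)])
READ b @v7: history=[] -> no version <= 7 -> NONE
v8: WRITE e=30  (e history now [(8, 30)])
READ b @v1: history=[] -> no version <= 1 -> NONE
v9: WRITE e=17  (e history now [(8, 30), (9, 17)])
v10: WRITE d=24  (d history now [(7, 10), (10, 24)])
READ d @v9: history=[(7, 10), (10, 24)] -> pick v7 -> 10
v11: WRITE b=8  (b history now [(11, 8)])
READ e @v8: history=[(8, 30), (9, 17)] -> pick v8 -> 30
v12: WRITE c=33  (c history now [(2, 24), (3, 30), (4, 16), (6, 3), (12, 33)])
v13: WRITE c=2  (c history now [(2, 24), (3, 30), (4, 16), (6, 3), (12, 33), (13, 2)])
v14: WRITE b=6  (b history now [(11, 8), (14, 6)])
v15: WRITE b=7  (b history now [(11, 8), (14, 6), (15, 7)])
READ a @v5: history=[(1, 7), (5, 29)] -> pick v5 -> 29
v16: WRITE a=26  (a history now [(1, 7), (5, 29), (16, 26)])
v17: WRITE c=16  (c history now [(2, 24), (3, 30), (4, 16), (6, 3), (12, 33), (13, 2), (17, 16)])
READ c @v11: history=[(2, 24), (3, 30), (4, 16), (6, 3), (12, 33), (13, 2), (17, 16)] -> pick v6 -> 3
v18: WRITE a=29  (a history now [(1, 7), (5, 29), (16, 26), (18, 29)])
v19: WRITE b=24  (b history now [(11, 8), (14, 6), (15, 7), (19, 24)])
READ b @v4: history=[(11, 8), (14, 6), (15, 7), (19, 24)] -> no version <= 4 -> NONE
v20: WRITE d=28  (d history now [(7, 10), (10, 24), (20, 28)])
v21: WRITE c=23  (c history now [(2, 24), (3, 30), (4, 16), (6, 3), (12, 33), (13, 2), (17, 16), (21, 23)])
v22: WRITE d=5  (d history now [(7, 10), (10, 24), (20, 28), (22, 5)])
READ c @v2: history=[(2, 24), (3, 30), (4, 16), (6, 3), (12, 33), (13, 2), (17, 16), (21, 23)] -> pick v2 -> 24
v23: WRITE e=8  (e history now [(8, 30), (9, 17), (23, 8)])
READ e @v7: history=[(8, 30), (9, 17), (23, 8)] -> no version <= 7 -> NONE
v24: WRITE c=32  (c history now [(2, 24), (3, 30), (4, 16), (6, 3), (12, 33), (13, 2), (17, 16), (21, 23), (24, 32)])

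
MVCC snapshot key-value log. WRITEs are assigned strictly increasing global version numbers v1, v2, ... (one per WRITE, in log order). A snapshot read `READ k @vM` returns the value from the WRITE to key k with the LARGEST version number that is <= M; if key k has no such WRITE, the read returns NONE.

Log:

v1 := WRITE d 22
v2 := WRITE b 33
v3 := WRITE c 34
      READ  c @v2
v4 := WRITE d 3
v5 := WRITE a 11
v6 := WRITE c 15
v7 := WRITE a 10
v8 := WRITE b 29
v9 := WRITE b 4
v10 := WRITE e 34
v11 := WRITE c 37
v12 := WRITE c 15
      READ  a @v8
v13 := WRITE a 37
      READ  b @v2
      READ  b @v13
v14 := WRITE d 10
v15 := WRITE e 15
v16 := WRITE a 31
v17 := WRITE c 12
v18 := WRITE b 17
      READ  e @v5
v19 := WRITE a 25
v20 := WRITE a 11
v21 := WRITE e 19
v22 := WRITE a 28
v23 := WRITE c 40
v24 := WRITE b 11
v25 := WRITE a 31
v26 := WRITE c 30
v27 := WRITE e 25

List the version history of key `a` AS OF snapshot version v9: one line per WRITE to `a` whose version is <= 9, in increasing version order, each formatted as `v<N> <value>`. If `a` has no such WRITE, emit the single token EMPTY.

Scan writes for key=a with version <= 9:
  v1 WRITE d 22 -> skip
  v2 WRITE b 33 -> skip
  v3 WRITE c 34 -> skip
  v4 WRITE d 3 -> skip
  v5 WRITE a 11 -> keep
  v6 WRITE c 15 -> skip
  v7 WRITE a 10 -> keep
  v8 WRITE b 29 -> skip
  v9 WRITE b 4 -> skip
  v10 WRITE e 34 -> skip
  v11 WRITE c 37 -> skip
  v12 WRITE c 15 -> skip
  v13 WRITE a 37 -> drop (> snap)
  v14 WRITE d 10 -> skip
  v15 WRITE e 15 -> skip
  v16 WRITE a 31 -> drop (> snap)
  v17 WRITE c 12 -> skip
  v18 WRITE b 17 -> skip
  v19 WRITE a 25 -> drop (> snap)
  v20 WRITE a 11 -> drop (> snap)
  v21 WRITE e 19 -> skip
  v22 WRITE a 28 -> drop (> snap)
  v23 WRITE c 40 -> skip
  v24 WRITE b 11 -> skip
  v25 WRITE a 31 -> drop (> snap)
  v26 WRITE c 30 -> skip
  v27 WRITE e 25 -> skip
Collected: [(5, 11), (7, 10)]

Answer: v5 11
v7 10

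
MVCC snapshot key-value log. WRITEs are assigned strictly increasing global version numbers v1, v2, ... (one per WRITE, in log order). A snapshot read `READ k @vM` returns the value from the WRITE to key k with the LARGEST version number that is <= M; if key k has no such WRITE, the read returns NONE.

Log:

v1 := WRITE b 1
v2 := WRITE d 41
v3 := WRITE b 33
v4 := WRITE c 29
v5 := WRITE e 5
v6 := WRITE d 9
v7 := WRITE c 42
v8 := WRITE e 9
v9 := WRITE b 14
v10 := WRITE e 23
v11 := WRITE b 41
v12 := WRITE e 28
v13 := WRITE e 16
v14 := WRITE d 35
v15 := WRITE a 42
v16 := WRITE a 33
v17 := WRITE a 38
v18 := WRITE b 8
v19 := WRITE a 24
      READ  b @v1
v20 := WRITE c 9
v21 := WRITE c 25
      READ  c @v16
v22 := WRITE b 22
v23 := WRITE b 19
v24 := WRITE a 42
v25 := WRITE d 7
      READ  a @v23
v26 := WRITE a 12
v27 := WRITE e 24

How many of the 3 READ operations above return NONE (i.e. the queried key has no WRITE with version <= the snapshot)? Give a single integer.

v1: WRITE b=1  (b history now [(1, 1)])
v2: WRITE d=41  (d history now [(2, 41)])
v3: WRITE b=33  (b history now [(1, 1), (3, 33)])
v4: WRITE c=29  (c history now [(4, 29)])
v5: WRITE e=5  (e history now [(5, 5)])
v6: WRITE d=9  (d history now [(2, 41), (6, 9)])
v7: WRITE c=42  (c history now [(4, 29), (7, 42)])
v8: WRITE e=9  (e history now [(5, 5), (8, 9)])
v9: WRITE b=14  (b history now [(1, 1), (3, 33), (9, 14)])
v10: WRITE e=23  (e history now [(5, 5), (8, 9), (10, 23)])
v11: WRITE b=41  (b history now [(1, 1), (3, 33), (9, 14), (11, 41)])
v12: WRITE e=28  (e history now [(5, 5), (8, 9), (10, 23), (12, 28)])
v13: WRITE e=16  (e history now [(5, 5), (8, 9), (10, 23), (12, 28), (13, 16)])
v14: WRITE d=35  (d history now [(2, 41), (6, 9), (14, 35)])
v15: WRITE a=42  (a history now [(15, 42)])
v16: WRITE a=33  (a history now [(15, 42), (16, 33)])
v17: WRITE a=38  (a history now [(15, 42), (16, 33), (17, 38)])
v18: WRITE b=8  (b history now [(1, 1), (3, 33), (9, 14), (11, 41), (18, 8)])
v19: WRITE a=24  (a history now [(15, 42), (16, 33), (17, 38), (19, 24)])
READ b @v1: history=[(1, 1), (3, 33), (9, 14), (11, 41), (18, 8)] -> pick v1 -> 1
v20: WRITE c=9  (c history now [(4, 29), (7, 42), (20, 9)])
v21: WRITE c=25  (c history now [(4, 29), (7, 42), (20, 9), (21, 25)])
READ c @v16: history=[(4, 29), (7, 42), (20, 9), (21, 25)] -> pick v7 -> 42
v22: WRITE b=22  (b history now [(1, 1), (3, 33), (9, 14), (11, 41), (18, 8), (22, 22)])
v23: WRITE b=19  (b history now [(1, 1), (3, 33), (9, 14), (11, 41), (18, 8), (22, 22), (23, 19)])
v24: WRITE a=42  (a history now [(15, 42), (16, 33), (17, 38), (19, 24), (24, 42)])
v25: WRITE d=7  (d history now [(2, 41), (6, 9), (14, 35), (25, 7)])
READ a @v23: history=[(15, 42), (16, 33), (17, 38), (19, 24), (24, 42)] -> pick v19 -> 24
v26: WRITE a=12  (a history now [(15, 42), (16, 33), (17, 38), (19, 24), (24, 42), (26, 12)])
v27: WRITE e=24  (e history now [(5, 5), (8, 9), (10, 23), (12, 28), (13, 16), (27, 24)])
Read results in order: ['1', '42', '24']
NONE count = 0

Answer: 0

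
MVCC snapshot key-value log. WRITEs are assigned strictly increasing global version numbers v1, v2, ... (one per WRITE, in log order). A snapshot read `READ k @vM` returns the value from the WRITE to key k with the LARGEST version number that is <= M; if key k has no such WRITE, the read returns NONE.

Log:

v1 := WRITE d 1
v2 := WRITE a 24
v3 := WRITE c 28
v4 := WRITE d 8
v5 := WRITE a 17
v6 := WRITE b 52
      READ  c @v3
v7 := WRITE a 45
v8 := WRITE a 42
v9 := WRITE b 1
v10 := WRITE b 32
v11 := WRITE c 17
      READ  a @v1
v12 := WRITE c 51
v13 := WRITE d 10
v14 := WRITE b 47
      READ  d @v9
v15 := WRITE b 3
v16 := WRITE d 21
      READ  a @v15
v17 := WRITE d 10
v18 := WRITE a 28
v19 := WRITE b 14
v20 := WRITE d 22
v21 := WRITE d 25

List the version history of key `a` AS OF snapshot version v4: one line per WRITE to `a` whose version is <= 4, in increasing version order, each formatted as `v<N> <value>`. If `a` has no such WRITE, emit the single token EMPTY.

Answer: v2 24

Derivation:
Scan writes for key=a with version <= 4:
  v1 WRITE d 1 -> skip
  v2 WRITE a 24 -> keep
  v3 WRITE c 28 -> skip
  v4 WRITE d 8 -> skip
  v5 WRITE a 17 -> drop (> snap)
  v6 WRITE b 52 -> skip
  v7 WRITE a 45 -> drop (> snap)
  v8 WRITE a 42 -> drop (> snap)
  v9 WRITE b 1 -> skip
  v10 WRITE b 32 -> skip
  v11 WRITE c 17 -> skip
  v12 WRITE c 51 -> skip
  v13 WRITE d 10 -> skip
  v14 WRITE b 47 -> skip
  v15 WRITE b 3 -> skip
  v16 WRITE d 21 -> skip
  v17 WRITE d 10 -> skip
  v18 WRITE a 28 -> drop (> snap)
  v19 WRITE b 14 -> skip
  v20 WRITE d 22 -> skip
  v21 WRITE d 25 -> skip
Collected: [(2, 24)]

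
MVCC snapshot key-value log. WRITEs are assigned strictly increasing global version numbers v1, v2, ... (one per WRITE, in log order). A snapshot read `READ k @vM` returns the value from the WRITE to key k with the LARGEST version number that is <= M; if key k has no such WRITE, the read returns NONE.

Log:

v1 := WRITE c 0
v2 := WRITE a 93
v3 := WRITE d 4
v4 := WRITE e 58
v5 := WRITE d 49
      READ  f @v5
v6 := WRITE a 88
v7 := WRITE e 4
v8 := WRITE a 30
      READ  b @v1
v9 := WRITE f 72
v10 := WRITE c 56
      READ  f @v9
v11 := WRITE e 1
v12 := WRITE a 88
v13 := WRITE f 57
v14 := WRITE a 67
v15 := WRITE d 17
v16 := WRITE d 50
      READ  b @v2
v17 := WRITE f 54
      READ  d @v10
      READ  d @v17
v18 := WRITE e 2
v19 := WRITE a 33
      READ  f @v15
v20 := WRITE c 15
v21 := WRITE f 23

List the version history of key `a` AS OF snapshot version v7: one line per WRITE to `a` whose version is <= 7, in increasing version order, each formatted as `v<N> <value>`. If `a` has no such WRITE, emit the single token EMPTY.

Answer: v2 93
v6 88

Derivation:
Scan writes for key=a with version <= 7:
  v1 WRITE c 0 -> skip
  v2 WRITE a 93 -> keep
  v3 WRITE d 4 -> skip
  v4 WRITE e 58 -> skip
  v5 WRITE d 49 -> skip
  v6 WRITE a 88 -> keep
  v7 WRITE e 4 -> skip
  v8 WRITE a 30 -> drop (> snap)
  v9 WRITE f 72 -> skip
  v10 WRITE c 56 -> skip
  v11 WRITE e 1 -> skip
  v12 WRITE a 88 -> drop (> snap)
  v13 WRITE f 57 -> skip
  v14 WRITE a 67 -> drop (> snap)
  v15 WRITE d 17 -> skip
  v16 WRITE d 50 -> skip
  v17 WRITE f 54 -> skip
  v18 WRITE e 2 -> skip
  v19 WRITE a 33 -> drop (> snap)
  v20 WRITE c 15 -> skip
  v21 WRITE f 23 -> skip
Collected: [(2, 93), (6, 88)]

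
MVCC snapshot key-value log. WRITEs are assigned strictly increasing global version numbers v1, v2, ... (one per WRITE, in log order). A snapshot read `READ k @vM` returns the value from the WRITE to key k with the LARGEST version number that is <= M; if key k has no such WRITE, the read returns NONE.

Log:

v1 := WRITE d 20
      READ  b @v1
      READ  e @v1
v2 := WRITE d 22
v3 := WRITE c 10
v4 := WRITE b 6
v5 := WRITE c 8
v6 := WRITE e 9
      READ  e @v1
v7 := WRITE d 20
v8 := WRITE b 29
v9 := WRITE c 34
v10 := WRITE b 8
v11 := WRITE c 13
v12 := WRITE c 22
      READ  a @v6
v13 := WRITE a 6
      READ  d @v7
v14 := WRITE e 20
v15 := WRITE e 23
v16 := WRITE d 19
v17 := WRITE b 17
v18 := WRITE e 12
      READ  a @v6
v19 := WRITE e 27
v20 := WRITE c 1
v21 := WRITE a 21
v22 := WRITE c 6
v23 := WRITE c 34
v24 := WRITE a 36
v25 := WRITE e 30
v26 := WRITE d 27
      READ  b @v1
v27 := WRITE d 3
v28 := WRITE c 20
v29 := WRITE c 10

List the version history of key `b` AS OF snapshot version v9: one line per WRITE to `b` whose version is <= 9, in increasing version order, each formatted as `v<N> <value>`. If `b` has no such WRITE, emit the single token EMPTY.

Answer: v4 6
v8 29

Derivation:
Scan writes for key=b with version <= 9:
  v1 WRITE d 20 -> skip
  v2 WRITE d 22 -> skip
  v3 WRITE c 10 -> skip
  v4 WRITE b 6 -> keep
  v5 WRITE c 8 -> skip
  v6 WRITE e 9 -> skip
  v7 WRITE d 20 -> skip
  v8 WRITE b 29 -> keep
  v9 WRITE c 34 -> skip
  v10 WRITE b 8 -> drop (> snap)
  v11 WRITE c 13 -> skip
  v12 WRITE c 22 -> skip
  v13 WRITE a 6 -> skip
  v14 WRITE e 20 -> skip
  v15 WRITE e 23 -> skip
  v16 WRITE d 19 -> skip
  v17 WRITE b 17 -> drop (> snap)
  v18 WRITE e 12 -> skip
  v19 WRITE e 27 -> skip
  v20 WRITE c 1 -> skip
  v21 WRITE a 21 -> skip
  v22 WRITE c 6 -> skip
  v23 WRITE c 34 -> skip
  v24 WRITE a 36 -> skip
  v25 WRITE e 30 -> skip
  v26 WRITE d 27 -> skip
  v27 WRITE d 3 -> skip
  v28 WRITE c 20 -> skip
  v29 WRITE c 10 -> skip
Collected: [(4, 6), (8, 29)]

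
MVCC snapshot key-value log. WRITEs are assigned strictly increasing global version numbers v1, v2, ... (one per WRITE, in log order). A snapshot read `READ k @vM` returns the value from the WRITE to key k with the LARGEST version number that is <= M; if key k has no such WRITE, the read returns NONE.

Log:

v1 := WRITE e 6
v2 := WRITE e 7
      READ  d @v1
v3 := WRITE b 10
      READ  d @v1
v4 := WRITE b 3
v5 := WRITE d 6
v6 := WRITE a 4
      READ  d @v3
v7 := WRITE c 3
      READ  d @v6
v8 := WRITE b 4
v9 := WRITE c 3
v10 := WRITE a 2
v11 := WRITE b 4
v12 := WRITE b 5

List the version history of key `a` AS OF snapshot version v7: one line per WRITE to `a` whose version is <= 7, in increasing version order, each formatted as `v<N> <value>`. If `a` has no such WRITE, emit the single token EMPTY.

Scan writes for key=a with version <= 7:
  v1 WRITE e 6 -> skip
  v2 WRITE e 7 -> skip
  v3 WRITE b 10 -> skip
  v4 WRITE b 3 -> skip
  v5 WRITE d 6 -> skip
  v6 WRITE a 4 -> keep
  v7 WRITE c 3 -> skip
  v8 WRITE b 4 -> skip
  v9 WRITE c 3 -> skip
  v10 WRITE a 2 -> drop (> snap)
  v11 WRITE b 4 -> skip
  v12 WRITE b 5 -> skip
Collected: [(6, 4)]

Answer: v6 4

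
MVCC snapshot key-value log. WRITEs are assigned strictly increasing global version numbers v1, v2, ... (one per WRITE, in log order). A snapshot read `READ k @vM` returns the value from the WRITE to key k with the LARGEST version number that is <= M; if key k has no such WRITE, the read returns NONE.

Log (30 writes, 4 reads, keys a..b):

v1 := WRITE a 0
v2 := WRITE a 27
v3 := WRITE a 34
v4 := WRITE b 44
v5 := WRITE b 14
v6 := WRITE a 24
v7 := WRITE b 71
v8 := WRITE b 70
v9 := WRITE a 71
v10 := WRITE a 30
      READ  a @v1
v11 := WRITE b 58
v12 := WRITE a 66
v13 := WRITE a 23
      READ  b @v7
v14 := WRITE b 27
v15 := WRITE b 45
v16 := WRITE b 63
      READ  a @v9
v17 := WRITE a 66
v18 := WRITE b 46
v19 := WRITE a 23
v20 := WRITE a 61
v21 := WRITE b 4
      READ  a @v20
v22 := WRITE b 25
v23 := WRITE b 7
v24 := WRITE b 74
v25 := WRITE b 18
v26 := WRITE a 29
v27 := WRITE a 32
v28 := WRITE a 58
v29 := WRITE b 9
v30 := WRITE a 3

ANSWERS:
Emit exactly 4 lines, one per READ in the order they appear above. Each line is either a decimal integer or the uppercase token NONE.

v1: WRITE a=0  (a history now [(1, 0)])
v2: WRITE a=27  (a history now [(1, 0), (2, 27)])
v3: WRITE a=34  (a history now [(1, 0), (2, 27), (3, 34)])
v4: WRITE b=44  (b history now [(4, 44)])
v5: WRITE b=14  (b history now [(4, 44), (5, 14)])
v6: WRITE a=24  (a history now [(1, 0), (2, 27), (3, 34), (6, 24)])
v7: WRITE b=71  (b history now [(4, 44), (5, 14), (7, 71)])
v8: WRITE b=70  (b history now [(4, 44), (5, 14), (7, 71), (8, 70)])
v9: WRITE a=71  (a history now [(1, 0), (2, 27), (3, 34), (6, 24), (9, 71)])
v10: WRITE a=30  (a history now [(1, 0), (2, 27), (3, 34), (6, 24), (9, 71), (10, 30)])
READ a @v1: history=[(1, 0), (2, 27), (3, 34), (6, 24), (9, 71), (10, 30)] -> pick v1 -> 0
v11: WRITE b=58  (b history now [(4, 44), (5, 14), (7, 71), (8, 70), (11, 58)])
v12: WRITE a=66  (a history now [(1, 0), (2, 27), (3, 34), (6, 24), (9, 71), (10, 30), (12, 66)])
v13: WRITE a=23  (a history now [(1, 0), (2, 27), (3, 34), (6, 24), (9, 71), (10, 30), (12, 66), (13, 23)])
READ b @v7: history=[(4, 44), (5, 14), (7, 71), (8, 70), (11, 58)] -> pick v7 -> 71
v14: WRITE b=27  (b history now [(4, 44), (5, 14), (7, 71), (8, 70), (11, 58), (14, 27)])
v15: WRITE b=45  (b history now [(4, 44), (5, 14), (7, 71), (8, 70), (11, 58), (14, 27), (15, 45)])
v16: WRITE b=63  (b history now [(4, 44), (5, 14), (7, 71), (8, 70), (11, 58), (14, 27), (15, 45), (16, 63)])
READ a @v9: history=[(1, 0), (2, 27), (3, 34), (6, 24), (9, 71), (10, 30), (12, 66), (13, 23)] -> pick v9 -> 71
v17: WRITE a=66  (a history now [(1, 0), (2, 27), (3, 34), (6, 24), (9, 71), (10, 30), (12, 66), (13, 23), (17, 66)])
v18: WRITE b=46  (b history now [(4, 44), (5, 14), (7, 71), (8, 70), (11, 58), (14, 27), (15, 45), (16, 63), (18, 46)])
v19: WRITE a=23  (a history now [(1, 0), (2, 27), (3, 34), (6, 24), (9, 71), (10, 30), (12, 66), (13, 23), (17, 66), (19, 23)])
v20: WRITE a=61  (a history now [(1, 0), (2, 27), (3, 34), (6, 24), (9, 71), (10, 30), (12, 66), (13, 23), (17, 66), (19, 23), (20, 61)])
v21: WRITE b=4  (b history now [(4, 44), (5, 14), (7, 71), (8, 70), (11, 58), (14, 27), (15, 45), (16, 63), (18, 46), (21, 4)])
READ a @v20: history=[(1, 0), (2, 27), (3, 34), (6, 24), (9, 71), (10, 30), (12, 66), (13, 23), (17, 66), (19, 23), (20, 61)] -> pick v20 -> 61
v22: WRITE b=25  (b history now [(4, 44), (5, 14), (7, 71), (8, 70), (11, 58), (14, 27), (15, 45), (16, 63), (18, 46), (21, 4), (22, 25)])
v23: WRITE b=7  (b history now [(4, 44), (5, 14), (7, 71), (8, 70), (11, 58), (14, 27), (15, 45), (16, 63), (18, 46), (21, 4), (22, 25), (23, 7)])
v24: WRITE b=74  (b history now [(4, 44), (5, 14), (7, 71), (8, 70), (11, 58), (14, 27), (15, 45), (16, 63), (18, 46), (21, 4), (22, 25), (23, 7), (24, 74)])
v25: WRITE b=18  (b history now [(4, 44), (5, 14), (7, 71), (8, 70), (11, 58), (14, 27), (15, 45), (16, 63), (18, 46), (21, 4), (22, 25), (23, 7), (24, 74), (25, 18)])
v26: WRITE a=29  (a history now [(1, 0), (2, 27), (3, 34), (6, 24), (9, 71), (10, 30), (12, 66), (13, 23), (17, 66), (19, 23), (20, 61), (26, 29)])
v27: WRITE a=32  (a history now [(1, 0), (2, 27), (3, 34), (6, 24), (9, 71), (10, 30), (12, 66), (13, 23), (17, 66), (19, 23), (20, 61), (26, 29), (27, 32)])
v28: WRITE a=58  (a history now [(1, 0), (2, 27), (3, 34), (6, 24), (9, 71), (10, 30), (12, 66), (13, 23), (17, 66), (19, 23), (20, 61), (26, 29), (27, 32), (28, 58)])
v29: WRITE b=9  (b history now [(4, 44), (5, 14), (7, 71), (8, 70), (11, 58), (14, 27), (15, 45), (16, 63), (18, 46), (21, 4), (22, 25), (23, 7), (24, 74), (25, 18), (29, 9)])
v30: WRITE a=3  (a history now [(1, 0), (2, 27), (3, 34), (6, 24), (9, 71), (10, 30), (12, 66), (13, 23), (17, 66), (19, 23), (20, 61), (26, 29), (27, 32), (28, 58), (30, 3)])

Answer: 0
71
71
61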